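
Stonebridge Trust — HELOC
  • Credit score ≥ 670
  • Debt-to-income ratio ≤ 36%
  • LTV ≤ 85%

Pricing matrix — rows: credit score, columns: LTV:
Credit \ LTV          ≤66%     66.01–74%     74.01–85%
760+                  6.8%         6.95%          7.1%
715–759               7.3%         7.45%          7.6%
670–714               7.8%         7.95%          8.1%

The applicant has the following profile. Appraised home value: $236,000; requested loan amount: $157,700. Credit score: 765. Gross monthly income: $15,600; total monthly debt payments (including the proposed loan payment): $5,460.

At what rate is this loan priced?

6.95%

Credit score 765 ≥ 670; Debt-to-income = 5,460/15,600 = 35% — meets 36% limit
Loan-to-value = 157,700/236,000 = 66.8% — pass (85% max)
Row: 765 falls in 760+. Column: 66.8% falls in 66.01–74%. Rate = 6.95%.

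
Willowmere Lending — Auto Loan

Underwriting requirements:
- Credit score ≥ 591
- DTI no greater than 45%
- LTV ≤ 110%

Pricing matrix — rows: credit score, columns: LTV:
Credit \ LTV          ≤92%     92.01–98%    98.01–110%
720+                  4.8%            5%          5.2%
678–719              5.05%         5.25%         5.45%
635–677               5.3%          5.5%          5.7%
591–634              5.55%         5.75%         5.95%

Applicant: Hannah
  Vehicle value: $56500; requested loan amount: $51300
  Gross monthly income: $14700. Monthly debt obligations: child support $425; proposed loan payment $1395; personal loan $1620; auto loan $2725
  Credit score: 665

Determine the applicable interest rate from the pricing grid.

5.3%

Credit score 665 ≥ 591; Total monthly debts = (425 + 1,395 + 1,620 + 2,725) = 6,165. DTI: 6,165 ÷ 14,700 = 41.9%, within the 45% cap
LTV = 51,300/56,500 = 90.8% ≤ 110%
Score 665 is in the 635–677 band; LTV 90.8% is in the ≤92% band → 5.3%.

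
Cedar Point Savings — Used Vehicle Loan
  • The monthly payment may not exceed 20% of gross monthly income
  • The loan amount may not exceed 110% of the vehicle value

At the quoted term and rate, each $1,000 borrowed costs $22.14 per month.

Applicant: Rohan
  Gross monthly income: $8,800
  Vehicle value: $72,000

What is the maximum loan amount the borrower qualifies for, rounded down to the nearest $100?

$79,200

Payment cap: 20% × $8,800 = $1,760/month.
At $22.14 per $1,000, that supports 1,760/22.14 × 1,000 ≈ $79,494 → $79,400.
LTV cap: 110% × $72,000 = $79,200 → $79,200.
Binding constraint: loan-to-value.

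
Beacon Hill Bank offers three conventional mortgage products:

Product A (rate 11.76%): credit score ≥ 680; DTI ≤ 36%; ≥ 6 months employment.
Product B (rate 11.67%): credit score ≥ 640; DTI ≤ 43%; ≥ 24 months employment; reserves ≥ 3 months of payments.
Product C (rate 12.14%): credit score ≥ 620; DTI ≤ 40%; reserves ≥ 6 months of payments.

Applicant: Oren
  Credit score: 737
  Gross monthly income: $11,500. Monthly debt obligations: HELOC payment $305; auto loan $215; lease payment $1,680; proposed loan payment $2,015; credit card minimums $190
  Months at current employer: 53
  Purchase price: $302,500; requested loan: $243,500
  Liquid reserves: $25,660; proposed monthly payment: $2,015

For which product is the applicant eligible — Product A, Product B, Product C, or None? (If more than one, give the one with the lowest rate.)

Product B

Total debts = (305 + 215 + 1,680 + 2,015 + 190) = 4,405; DTI = 4,405/11,500 = 38.3%.
LTV = 243,500/302,500 = 80.5%.
Reserves = 25,660/2,015 = 12.7 months.
Product A: score 737 ≥ 680; DTI 38.3% > 36%; employment 53 ≥ 6 mo → does not qualify.
Product B: score 737 ≥ 640; DTI 38.3% ≤ 43%; employment 53 ≥ 24 mo; reserves 12.7 ≥ 3 mo → qualifies.
Product C: score 737 ≥ 620; DTI 38.3% ≤ 40%; reserves 12.7 ≥ 6 mo → qualifies.
Qualifying: Product B, Product C. Lowest rate is 11.67% → Product B.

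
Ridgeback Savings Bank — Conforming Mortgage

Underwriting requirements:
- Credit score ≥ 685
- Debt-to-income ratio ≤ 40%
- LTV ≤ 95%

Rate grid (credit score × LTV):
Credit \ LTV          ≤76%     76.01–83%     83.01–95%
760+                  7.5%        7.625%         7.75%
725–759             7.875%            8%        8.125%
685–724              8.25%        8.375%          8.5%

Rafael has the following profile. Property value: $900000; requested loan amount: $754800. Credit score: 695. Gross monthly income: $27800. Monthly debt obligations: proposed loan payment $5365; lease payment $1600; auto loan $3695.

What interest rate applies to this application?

8.5%

Credit score 695 ≥ 685; Total monthly debts = (5,365 + 1,600 + 3,695) = 10,660. DTI: 10,660 ÷ 27,800 = 38.3%, within the 40% cap
LTV: 754,800 ÷ 900,000 = 83.9%, within 95% cap
Row: 695 falls in 685–724. Column: 83.9% falls in 83.01–95%. Rate = 8.5%.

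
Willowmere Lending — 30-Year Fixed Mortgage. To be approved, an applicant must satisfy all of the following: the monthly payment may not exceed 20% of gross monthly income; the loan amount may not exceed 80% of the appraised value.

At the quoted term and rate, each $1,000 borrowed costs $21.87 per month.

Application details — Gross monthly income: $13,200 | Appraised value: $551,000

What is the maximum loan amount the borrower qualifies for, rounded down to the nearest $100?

$120,700

Payment cap: 20% × $13,200 = $2,640/month.
At $21.87 per $1,000, that supports 2,640/21.87 × 1,000 ≈ $120,713 → $120,700.
LTV cap: 80% × $551,000 = $440,800 → $440,800.
Binding constraint: payment-to-income.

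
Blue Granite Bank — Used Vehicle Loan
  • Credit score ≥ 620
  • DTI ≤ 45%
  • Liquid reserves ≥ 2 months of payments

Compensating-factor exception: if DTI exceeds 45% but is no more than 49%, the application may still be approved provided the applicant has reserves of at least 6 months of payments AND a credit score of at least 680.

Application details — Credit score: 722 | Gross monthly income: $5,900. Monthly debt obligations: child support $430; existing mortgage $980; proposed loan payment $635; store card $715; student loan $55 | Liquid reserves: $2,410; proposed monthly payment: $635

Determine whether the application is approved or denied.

Denied

Credit score 722 ≥ 620 (meets base)
Total debts = (430 + 980 + 635 + 715 + 55) = 2,815. DTI: 2,815 ÷ 5,900 = 47.7%, over the 45% base limit.
Liquid reserves cover 2,410/635 = 3.8 months — ≥ 2 required
47.7% falls in the override range (45%–49%), so the compensating-factor test applies.
Reserves 3.8 < 6 months; credit score 722 ≥ 680.
Compensating-factor requirement not fully met.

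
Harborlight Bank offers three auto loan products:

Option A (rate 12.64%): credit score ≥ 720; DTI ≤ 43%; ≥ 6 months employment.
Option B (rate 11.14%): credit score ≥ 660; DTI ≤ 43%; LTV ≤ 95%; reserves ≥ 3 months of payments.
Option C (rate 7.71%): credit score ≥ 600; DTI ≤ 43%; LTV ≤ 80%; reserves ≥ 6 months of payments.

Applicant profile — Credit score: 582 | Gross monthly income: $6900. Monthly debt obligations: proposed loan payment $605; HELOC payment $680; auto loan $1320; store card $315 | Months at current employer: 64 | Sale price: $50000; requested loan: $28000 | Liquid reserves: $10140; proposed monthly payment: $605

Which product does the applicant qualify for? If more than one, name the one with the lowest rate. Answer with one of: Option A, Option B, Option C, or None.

None

Total debts = (605 + 680 + 1,320 + 315) = 2,920; DTI = 2,920/6,900 = 42.3%.
LTV = 28,000/50,000 = 56%.
Reserves = 10,140/605 = 16.8 months.
Option A: score 582 < 720; DTI 42.3% ≤ 43%; employment 64 ≥ 6 mo → does not qualify.
Option B: score 582 < 660; DTI 42.3% ≤ 43%; LTV 56% ≤ 95%; reserves 16.8 ≥ 3 mo → does not qualify.
Option C: score 582 < 600; DTI 42.3% ≤ 43%; LTV 56% ≤ 80%; reserves 16.8 ≥ 6 mo → does not qualify.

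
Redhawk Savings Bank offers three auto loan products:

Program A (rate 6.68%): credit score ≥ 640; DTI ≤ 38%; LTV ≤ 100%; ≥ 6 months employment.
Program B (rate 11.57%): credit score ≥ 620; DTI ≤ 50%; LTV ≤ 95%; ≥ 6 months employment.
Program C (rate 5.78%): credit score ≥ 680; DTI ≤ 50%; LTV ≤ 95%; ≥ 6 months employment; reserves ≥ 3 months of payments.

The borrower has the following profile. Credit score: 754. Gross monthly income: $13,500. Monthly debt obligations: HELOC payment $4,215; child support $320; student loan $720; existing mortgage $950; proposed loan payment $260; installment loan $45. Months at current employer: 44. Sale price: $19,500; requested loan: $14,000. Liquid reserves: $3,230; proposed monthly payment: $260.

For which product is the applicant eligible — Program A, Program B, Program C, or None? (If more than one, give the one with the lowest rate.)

Total debts = (4,215 + 320 + 720 + 950 + 260 + 45) = 6,510; DTI = 6,510/13,500 = 48.2%.
LTV = 14,000/19,500 = 71.8%.
Reserves = 3,230/260 = 12.4 months.
Program A: score 754 ≥ 640; DTI 48.2% > 38%; LTV 71.8% ≤ 100%; employment 44 ≥ 6 mo → does not qualify.
Program B: score 754 ≥ 620; DTI 48.2% ≤ 50%; LTV 71.8% ≤ 95%; employment 44 ≥ 6 mo → qualifies.
Program C: score 754 ≥ 680; DTI 48.2% ≤ 50%; LTV 71.8% ≤ 95%; employment 44 ≥ 6 mo; reserves 12.4 ≥ 3 mo → qualifies.
Qualifying: Program B, Program C. Lowest rate is 5.78% → Program C.

Program C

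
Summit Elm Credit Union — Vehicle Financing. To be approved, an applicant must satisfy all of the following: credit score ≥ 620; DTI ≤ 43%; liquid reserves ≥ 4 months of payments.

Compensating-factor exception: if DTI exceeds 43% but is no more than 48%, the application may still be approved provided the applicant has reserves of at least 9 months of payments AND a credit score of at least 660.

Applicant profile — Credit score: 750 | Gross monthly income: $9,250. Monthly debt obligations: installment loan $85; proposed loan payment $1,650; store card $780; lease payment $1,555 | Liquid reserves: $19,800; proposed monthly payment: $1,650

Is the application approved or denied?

Approved

Credit score 750 ≥ 620 (meets base)
Total debts = (85 + 1,650 + 780 + 1,555) = 4,070. DTI = 4,070/9,250 = 44% > 43% — standard DTI limit exceeded.
Reserves: 19,800 ÷ 1,650 = 12.0 months (meets 4-month minimum)
44% falls in the override range (43%–48%), so the compensating-factor test applies.
Override check — reserves: 12.0 mo (ok); score: 750 (ok).
Both compensating conditions met → exception applies.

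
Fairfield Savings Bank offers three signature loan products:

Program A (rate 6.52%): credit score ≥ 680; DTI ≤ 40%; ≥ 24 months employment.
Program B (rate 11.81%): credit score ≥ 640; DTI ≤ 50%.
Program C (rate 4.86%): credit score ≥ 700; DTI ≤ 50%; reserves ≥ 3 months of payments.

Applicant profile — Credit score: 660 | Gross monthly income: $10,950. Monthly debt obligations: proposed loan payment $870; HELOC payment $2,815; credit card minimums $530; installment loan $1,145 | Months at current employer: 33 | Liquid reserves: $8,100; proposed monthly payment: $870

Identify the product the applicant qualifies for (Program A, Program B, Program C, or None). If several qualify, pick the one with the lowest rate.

Program B

Total debts = (870 + 2,815 + 530 + 1,145) = 5,360; DTI = 5,360/10,950 = 48.9%.
Reserves = 8,100/870 = 9.3 months.
Program A: score 660 < 680; DTI 48.9% > 40%; employment 33 ≥ 24 mo → does not qualify.
Program B: score 660 ≥ 640; DTI 48.9% ≤ 50% → qualifies.
Program C: score 660 < 700; DTI 48.9% ≤ 50%; reserves 9.3 ≥ 3 mo → does not qualify.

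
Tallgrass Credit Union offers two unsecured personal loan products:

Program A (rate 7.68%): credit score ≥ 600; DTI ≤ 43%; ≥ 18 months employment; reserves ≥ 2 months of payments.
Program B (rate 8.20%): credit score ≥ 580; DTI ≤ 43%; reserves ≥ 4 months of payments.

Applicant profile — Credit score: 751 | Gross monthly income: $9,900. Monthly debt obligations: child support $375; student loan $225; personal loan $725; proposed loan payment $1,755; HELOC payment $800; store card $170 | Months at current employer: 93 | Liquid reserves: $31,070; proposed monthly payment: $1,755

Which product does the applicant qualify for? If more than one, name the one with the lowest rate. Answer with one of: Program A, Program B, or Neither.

Total debts = (375 + 225 + 725 + 1,755 + 800 + 170) = 4,050; DTI = 4,050/9,900 = 40.9%.
Reserves = 31,070/1,755 = 17.7 months.
Program A: score 751 ≥ 600; DTI 40.9% ≤ 43%; employment 93 ≥ 18 mo; reserves 17.7 ≥ 2 mo → qualifies.
Program B: score 751 ≥ 580; DTI 40.9% ≤ 43%; reserves 17.7 ≥ 4 mo → qualifies.
Qualifying: Program A, Program B. Lowest rate is 7.68% → Program A.

Program A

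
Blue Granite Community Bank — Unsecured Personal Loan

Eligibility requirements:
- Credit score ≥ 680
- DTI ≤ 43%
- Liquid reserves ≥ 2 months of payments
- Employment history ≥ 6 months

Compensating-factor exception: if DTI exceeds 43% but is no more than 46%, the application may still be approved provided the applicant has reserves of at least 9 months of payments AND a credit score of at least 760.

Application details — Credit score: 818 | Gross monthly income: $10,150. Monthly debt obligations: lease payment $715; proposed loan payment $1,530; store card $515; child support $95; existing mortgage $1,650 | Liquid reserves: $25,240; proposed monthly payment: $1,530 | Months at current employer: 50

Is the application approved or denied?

Credit score 818 ≥ 680 (meets base)
Total debts = (715 + 1,530 + 515 + 95 + 1,650) = 4,505. DTI: 4,505 ÷ 10,150 = 44.4%, over the 43% base limit.
Liquid reserves cover 25,240/1,530 = 16.5 months — ≥ 2 required
Employment 50 ≥ 6 months
DTI 44.4% is within the 43%–46% exception band; checking compensating factors.
Override check — reserves: 16.5 mo (ok); score: 818 (ok).
Both compensating conditions met → exception applies.

Approved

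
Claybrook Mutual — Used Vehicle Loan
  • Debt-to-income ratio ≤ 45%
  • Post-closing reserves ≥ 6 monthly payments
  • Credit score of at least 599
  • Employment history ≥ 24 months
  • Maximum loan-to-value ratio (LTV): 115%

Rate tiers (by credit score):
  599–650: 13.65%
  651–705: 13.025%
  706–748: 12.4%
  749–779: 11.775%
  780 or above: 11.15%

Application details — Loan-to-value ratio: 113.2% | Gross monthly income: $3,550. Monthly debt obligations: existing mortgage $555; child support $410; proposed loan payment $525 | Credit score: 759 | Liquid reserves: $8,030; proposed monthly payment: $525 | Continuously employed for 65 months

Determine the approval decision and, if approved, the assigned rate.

Credit score 759 ≥ 599 (meets minimum)
Reserves = 8,030/525 = 15.3 months ≥ 6
LTV 113.2% — within 115%
Employment 65 ≥ 24 months
Total monthly debts = (555 + 410 + 525) = 1,490. DTI: 1,490 ÷ 3,550 = 42%, within the 45% cap
All requirements met. Score 759 falls in the 749–779 tier → 11.775%.

Approved at 11.775%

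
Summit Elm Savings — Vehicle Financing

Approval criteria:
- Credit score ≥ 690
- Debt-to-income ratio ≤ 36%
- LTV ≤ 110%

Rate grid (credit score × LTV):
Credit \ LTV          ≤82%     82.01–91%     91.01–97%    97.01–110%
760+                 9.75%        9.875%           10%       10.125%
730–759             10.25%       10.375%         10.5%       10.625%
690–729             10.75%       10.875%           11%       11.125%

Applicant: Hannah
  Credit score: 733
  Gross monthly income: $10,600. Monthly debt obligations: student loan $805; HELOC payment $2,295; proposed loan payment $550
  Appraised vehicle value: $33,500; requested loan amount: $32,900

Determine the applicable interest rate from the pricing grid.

Credit score 733 ≥ 690; Total monthly debts = (805 + 2,295 + 550) = 3,650. DTI = 3,650/10,600 = 34.4% ≤ 36%
LTV: 32,900 ÷ 33,500 = 98.2%, within 110% cap
Score 733 is in the 730–759 band; LTV 98.2% is in the 97.01–110% band → 10.625%.

10.625%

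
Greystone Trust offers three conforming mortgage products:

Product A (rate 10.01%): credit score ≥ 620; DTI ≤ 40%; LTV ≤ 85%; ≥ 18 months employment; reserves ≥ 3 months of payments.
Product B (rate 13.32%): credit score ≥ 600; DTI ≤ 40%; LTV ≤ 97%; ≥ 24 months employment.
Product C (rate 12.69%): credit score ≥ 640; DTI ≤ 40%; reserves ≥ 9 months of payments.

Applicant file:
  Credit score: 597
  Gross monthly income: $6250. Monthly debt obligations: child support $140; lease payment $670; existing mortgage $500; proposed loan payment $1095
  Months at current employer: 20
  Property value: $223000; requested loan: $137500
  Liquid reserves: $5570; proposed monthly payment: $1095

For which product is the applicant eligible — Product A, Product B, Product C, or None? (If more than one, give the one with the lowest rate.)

Total debts = (140 + 670 + 500 + 1,095) = 2,405; DTI = 2,405/6,250 = 38.5%.
LTV = 137,500/223,000 = 61.7%.
Reserves = 5,570/1,095 = 5.1 months.
Product A: score 597 < 620; DTI 38.5% ≤ 40%; LTV 61.7% ≤ 85%; employment 20 ≥ 18 mo; reserves 5.1 ≥ 3 mo → does not qualify.
Product B: score 597 < 600; DTI 38.5% ≤ 40%; LTV 61.7% ≤ 97%; employment 20 < 24 mo → does not qualify.
Product C: score 597 < 640; DTI 38.5% ≤ 40%; reserves 5.1 < 9 mo → does not qualify.

None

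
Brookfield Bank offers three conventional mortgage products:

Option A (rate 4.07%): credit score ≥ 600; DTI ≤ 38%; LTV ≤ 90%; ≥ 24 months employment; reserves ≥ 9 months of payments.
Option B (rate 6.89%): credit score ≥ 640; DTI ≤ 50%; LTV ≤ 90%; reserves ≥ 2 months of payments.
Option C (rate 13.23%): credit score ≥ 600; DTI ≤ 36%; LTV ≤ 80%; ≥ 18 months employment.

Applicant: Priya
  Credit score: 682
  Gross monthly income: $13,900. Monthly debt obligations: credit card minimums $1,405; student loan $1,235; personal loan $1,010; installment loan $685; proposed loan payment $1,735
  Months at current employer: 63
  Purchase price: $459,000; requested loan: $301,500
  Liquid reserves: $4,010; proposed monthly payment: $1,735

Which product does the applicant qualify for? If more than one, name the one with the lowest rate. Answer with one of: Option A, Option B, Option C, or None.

Option B

Total debts = (1,405 + 1,235 + 1,010 + 685 + 1,735) = 6,070; DTI = 6,070/13,900 = 43.7%.
LTV = 301,500/459,000 = 65.7%.
Reserves = 4,010/1,735 = 2.3 months.
Option A: score 682 ≥ 600; DTI 43.7% > 38%; LTV 65.7% ≤ 90%; employment 63 ≥ 24 mo; reserves 2.3 < 9 mo → does not qualify.
Option B: score 682 ≥ 640; DTI 43.7% ≤ 50%; LTV 65.7% ≤ 90%; reserves 2.3 ≥ 2 mo → qualifies.
Option C: score 682 ≥ 600; DTI 43.7% > 36%; LTV 65.7% ≤ 80%; employment 63 ≥ 18 mo → does not qualify.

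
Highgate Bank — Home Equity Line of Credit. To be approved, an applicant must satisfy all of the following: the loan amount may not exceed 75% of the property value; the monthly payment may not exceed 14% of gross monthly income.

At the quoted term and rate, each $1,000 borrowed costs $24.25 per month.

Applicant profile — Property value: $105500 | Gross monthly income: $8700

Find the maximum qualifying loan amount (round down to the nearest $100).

$50,200

Payment cap: 14% × $8,700 = $1,218/month.
At $24.25 per $1,000, that supports 1,218/24.25 × 1,000 ≈ $50,226 → $50,200.
LTV cap: 75% × $105,500 = $79,125 → $79,100.
Binding constraint: payment-to-income.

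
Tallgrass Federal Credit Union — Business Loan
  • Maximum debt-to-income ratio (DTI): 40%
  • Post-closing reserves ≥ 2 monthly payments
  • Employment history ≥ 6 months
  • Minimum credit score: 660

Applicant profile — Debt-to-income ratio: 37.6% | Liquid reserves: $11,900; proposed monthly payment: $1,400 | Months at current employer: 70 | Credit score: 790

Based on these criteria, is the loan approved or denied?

Debt-to-income 37.6% vs 40% cap — pass
Reserves = 11,900/1,400 = 8.5 months ≥ 2
Employment 70 ≥ 6 months
Credit score 790 ≥ 660 (meets)
All criteria satisfied.

Approved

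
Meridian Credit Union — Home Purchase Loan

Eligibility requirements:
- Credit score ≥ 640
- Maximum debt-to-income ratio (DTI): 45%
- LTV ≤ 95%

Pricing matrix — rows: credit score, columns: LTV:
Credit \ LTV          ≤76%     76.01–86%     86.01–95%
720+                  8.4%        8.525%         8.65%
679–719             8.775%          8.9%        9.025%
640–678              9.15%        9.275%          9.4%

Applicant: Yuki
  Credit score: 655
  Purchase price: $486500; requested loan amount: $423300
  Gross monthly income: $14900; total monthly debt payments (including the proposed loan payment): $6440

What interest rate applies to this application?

Credit score 655 ≥ 640; DTI = 6,440/14,900 = 43.2% ≤ 45%
LTV = 423,300/486,500 = 87% ≤ 95%
Row: 655 falls in 640–678. Column: 87% falls in 86.01–95%. Rate = 9.4%.

9.4%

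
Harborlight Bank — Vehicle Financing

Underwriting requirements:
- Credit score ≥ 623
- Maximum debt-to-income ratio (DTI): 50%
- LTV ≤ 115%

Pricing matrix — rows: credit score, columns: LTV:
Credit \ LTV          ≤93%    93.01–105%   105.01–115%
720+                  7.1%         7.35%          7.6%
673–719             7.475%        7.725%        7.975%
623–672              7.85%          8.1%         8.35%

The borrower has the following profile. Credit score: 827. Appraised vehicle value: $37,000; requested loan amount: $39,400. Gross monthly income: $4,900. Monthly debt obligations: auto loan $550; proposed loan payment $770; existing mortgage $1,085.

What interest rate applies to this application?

7.6%

Credit score 827 ≥ 623; Total monthly debts = (550 + 770 + 1,085) = 2,405. DTI = 2,405/4,900 = 49.1% ≤ 50%
LTV: 39,400 ÷ 37,000 = 106.5%, within 115% cap
Row: 827 falls in 720+. Column: 106.5% falls in 105.01–115%. Rate = 7.6%.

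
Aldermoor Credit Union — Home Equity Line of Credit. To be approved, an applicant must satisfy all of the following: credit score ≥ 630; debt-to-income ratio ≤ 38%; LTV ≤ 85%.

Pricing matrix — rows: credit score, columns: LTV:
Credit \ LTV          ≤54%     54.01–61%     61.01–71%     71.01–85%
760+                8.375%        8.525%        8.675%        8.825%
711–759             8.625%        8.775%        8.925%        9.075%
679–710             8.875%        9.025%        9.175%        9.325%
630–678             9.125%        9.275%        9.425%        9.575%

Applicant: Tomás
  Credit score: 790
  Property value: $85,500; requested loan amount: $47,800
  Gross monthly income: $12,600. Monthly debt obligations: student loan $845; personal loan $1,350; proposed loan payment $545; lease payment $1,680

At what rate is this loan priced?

Credit score 790 ≥ 630; Total monthly debts = (845 + 1,350 + 545 + 1,680) = 4,420. DTI: 4,420 ÷ 12,600 = 35.1%, within the 38% cap
LTV: 47,800 ÷ 85,500 = 55.9%, within 85% cap
Row: 790 falls in 760+. Column: 55.9% falls in 54.01–61%. Rate = 8.525%.

8.525%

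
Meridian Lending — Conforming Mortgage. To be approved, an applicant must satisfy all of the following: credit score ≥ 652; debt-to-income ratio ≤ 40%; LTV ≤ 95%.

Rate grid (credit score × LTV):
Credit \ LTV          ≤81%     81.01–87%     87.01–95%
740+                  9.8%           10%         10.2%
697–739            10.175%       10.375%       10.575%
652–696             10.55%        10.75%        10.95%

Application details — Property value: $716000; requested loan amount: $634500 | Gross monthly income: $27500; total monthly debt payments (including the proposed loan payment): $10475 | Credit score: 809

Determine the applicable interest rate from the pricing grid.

10.2%

Credit score 809 ≥ 652; Debt-to-income = 10,475/27,500 = 38.1% — meets 40% limit
Loan-to-value = 634,500/716,000 = 88.6% — pass (95% max)
Score 809 is in the 740+ band; LTV 88.6% is in the 87.01–95% band → 10.2%.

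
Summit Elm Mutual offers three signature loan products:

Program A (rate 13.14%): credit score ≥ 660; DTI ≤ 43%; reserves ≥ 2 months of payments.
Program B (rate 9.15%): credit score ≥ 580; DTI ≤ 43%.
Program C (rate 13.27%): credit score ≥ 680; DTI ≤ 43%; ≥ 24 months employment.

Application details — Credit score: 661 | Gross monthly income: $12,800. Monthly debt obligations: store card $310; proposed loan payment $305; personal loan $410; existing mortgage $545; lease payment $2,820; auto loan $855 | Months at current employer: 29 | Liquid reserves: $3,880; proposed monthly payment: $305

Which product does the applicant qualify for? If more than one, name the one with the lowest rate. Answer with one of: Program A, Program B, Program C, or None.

Total debts = (310 + 305 + 410 + 545 + 2,820 + 855) = 5,245; DTI = 5,245/12,800 = 41%.
Reserves = 3,880/305 = 12.7 months.
Program A: score 661 ≥ 660; DTI 41% ≤ 43%; reserves 12.7 ≥ 2 mo → qualifies.
Program B: score 661 ≥ 580; DTI 41% ≤ 43% → qualifies.
Program C: score 661 < 680; DTI 41% ≤ 43%; employment 29 ≥ 24 mo → does not qualify.
Qualifying: Program A, Program B. Lowest rate is 9.15% → Program B.

Program B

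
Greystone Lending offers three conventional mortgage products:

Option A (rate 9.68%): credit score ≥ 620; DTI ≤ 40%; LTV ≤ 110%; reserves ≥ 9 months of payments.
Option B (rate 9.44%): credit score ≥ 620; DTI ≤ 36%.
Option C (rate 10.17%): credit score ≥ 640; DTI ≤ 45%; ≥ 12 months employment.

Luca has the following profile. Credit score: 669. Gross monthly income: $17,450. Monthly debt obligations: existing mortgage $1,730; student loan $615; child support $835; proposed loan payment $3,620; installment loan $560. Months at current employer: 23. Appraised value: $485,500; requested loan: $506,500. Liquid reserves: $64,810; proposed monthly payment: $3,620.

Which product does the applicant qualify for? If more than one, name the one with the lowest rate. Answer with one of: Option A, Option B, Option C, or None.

Option C

Total debts = (1,730 + 615 + 835 + 3,620 + 560) = 7,360; DTI = 7,360/17,450 = 42.2%.
LTV = 506,500/485,500 = 104.3%.
Reserves = 64,810/3,620 = 17.9 months.
Option A: score 669 ≥ 620; DTI 42.2% > 40%; LTV 104.3% ≤ 110%; reserves 17.9 ≥ 9 mo → does not qualify.
Option B: score 669 ≥ 620; DTI 42.2% > 36% → does not qualify.
Option C: score 669 ≥ 640; DTI 42.2% ≤ 45%; employment 23 ≥ 12 mo → qualifies.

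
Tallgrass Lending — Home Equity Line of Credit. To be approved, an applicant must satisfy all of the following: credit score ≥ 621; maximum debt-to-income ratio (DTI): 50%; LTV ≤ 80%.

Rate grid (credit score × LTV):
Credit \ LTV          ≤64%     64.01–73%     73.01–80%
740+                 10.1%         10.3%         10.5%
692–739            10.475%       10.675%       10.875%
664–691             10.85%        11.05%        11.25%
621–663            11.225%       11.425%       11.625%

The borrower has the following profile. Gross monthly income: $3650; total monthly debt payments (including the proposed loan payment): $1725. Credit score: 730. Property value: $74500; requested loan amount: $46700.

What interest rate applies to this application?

10.475%

Credit score 730 ≥ 621; DTI: 1,725 ÷ 3,650 = 47.3%, within the 50% cap
LTV = 46,700/74,500 = 62.7% ≤ 80%
Row: 730 falls in 692–739. Column: 62.7% falls in ≤64%. Rate = 10.475%.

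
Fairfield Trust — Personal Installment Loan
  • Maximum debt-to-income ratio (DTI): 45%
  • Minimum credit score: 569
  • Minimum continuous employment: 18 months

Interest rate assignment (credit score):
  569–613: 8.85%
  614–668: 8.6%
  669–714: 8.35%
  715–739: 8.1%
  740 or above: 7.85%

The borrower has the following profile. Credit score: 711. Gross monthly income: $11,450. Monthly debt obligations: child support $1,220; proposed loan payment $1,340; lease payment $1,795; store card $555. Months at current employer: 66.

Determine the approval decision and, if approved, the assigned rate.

Approved at 8.35%

Credit score 711 ≥ 569 (meets minimum)
Employment 66 ≥ 18 months
Total monthly debts = (1,220 + 1,340 + 1,795 + 555) = 4,910. DTI: 4,910 ÷ 11,450 = 42.9%, within the 45% cap
All requirements met. Score 711 falls in the 669–714 tier → 8.35%.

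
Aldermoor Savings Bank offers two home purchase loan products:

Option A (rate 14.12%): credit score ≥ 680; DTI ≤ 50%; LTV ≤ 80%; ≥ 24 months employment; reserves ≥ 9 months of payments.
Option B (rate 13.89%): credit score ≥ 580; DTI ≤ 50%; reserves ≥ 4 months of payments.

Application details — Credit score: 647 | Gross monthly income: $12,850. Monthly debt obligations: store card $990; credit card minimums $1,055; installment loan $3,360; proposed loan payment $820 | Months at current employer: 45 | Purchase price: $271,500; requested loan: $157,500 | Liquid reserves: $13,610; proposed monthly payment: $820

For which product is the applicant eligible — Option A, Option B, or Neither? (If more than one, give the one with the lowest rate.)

Option B

Total debts = (990 + 1,055 + 3,360 + 820) = 6,225; DTI = 6,225/12,850 = 48.4%.
LTV = 157,500/271,500 = 58%.
Reserves = 13,610/820 = 16.6 months.
Option A: score 647 < 680; DTI 48.4% ≤ 50%; LTV 58% ≤ 80%; employment 45 ≥ 24 mo; reserves 16.6 ≥ 9 mo → does not qualify.
Option B: score 647 ≥ 580; DTI 48.4% ≤ 50%; reserves 16.6 ≥ 4 mo → qualifies.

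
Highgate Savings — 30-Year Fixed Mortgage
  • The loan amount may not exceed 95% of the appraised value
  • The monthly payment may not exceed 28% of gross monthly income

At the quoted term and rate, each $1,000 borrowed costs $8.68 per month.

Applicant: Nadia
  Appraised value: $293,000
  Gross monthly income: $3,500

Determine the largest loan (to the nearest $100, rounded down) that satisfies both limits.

Payment cap: 28% × $3,500 = $980/month.
At $8.68 per $1,000, that supports 980/8.68 × 1,000 ≈ $112,903 → $112,900.
LTV cap: 95% × $293,000 = $278,350 → $278,300.
Binding constraint: payment-to-income.

$112,900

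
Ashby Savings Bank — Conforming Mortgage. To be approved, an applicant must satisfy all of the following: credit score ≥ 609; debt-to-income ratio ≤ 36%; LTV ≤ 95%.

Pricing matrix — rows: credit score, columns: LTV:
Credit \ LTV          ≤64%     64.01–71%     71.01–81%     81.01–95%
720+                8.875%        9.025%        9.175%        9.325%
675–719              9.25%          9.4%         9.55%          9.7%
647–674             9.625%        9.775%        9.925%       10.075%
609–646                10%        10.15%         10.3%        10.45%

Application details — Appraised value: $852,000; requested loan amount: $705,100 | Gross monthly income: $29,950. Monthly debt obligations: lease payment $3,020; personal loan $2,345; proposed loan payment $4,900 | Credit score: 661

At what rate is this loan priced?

Credit score 661 ≥ 609; Total monthly debts = (3,020 + 2,345 + 4,900) = 10,265. DTI: 10,265 ÷ 29,950 = 34.3%, within the 36% cap
LTV = 705,100/852,000 = 82.8% ≤ 95%
Score 661 is in the 647–674 band; LTV 82.8% is in the 81.01–95% band → 10.075%.

10.075%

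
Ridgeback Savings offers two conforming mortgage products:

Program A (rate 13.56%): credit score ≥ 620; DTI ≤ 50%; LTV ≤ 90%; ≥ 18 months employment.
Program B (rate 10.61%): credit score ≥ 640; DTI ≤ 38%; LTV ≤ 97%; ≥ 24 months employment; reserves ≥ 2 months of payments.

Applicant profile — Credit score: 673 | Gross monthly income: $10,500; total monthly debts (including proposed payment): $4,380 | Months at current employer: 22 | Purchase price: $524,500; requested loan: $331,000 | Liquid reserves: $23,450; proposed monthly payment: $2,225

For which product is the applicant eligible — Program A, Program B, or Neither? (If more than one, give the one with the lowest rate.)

DTI = 4,380/10,500 = 41.7%.
LTV = 331,000/524,500 = 63.1%.
Reserves = 23,450/2,225 = 10.5 months.
Program A: score 673 ≥ 620; DTI 41.7% ≤ 50%; LTV 63.1% ≤ 90%; employment 22 ≥ 18 mo → qualifies.
Program B: score 673 ≥ 640; DTI 41.7% > 38%; LTV 63.1% ≤ 97%; employment 22 < 24 mo; reserves 10.5 ≥ 2 mo → does not qualify.

Program A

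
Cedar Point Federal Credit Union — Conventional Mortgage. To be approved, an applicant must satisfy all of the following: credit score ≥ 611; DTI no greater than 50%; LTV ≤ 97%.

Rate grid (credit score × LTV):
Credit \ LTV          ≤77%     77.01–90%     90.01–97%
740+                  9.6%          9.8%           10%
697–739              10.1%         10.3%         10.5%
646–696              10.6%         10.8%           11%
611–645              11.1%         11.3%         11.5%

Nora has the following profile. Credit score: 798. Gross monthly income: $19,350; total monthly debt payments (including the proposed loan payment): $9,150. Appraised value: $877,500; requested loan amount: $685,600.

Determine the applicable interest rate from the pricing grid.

9.8%

Credit score 798 ≥ 611; Debt-to-income = 9,150/19,350 = 47.3% — meets 50% limit
LTV = 685,600/877,500 = 78.1% ≤ 97%
Score 798 is in the 740+ band; LTV 78.1% is in the 77.01–90% band → 9.8%.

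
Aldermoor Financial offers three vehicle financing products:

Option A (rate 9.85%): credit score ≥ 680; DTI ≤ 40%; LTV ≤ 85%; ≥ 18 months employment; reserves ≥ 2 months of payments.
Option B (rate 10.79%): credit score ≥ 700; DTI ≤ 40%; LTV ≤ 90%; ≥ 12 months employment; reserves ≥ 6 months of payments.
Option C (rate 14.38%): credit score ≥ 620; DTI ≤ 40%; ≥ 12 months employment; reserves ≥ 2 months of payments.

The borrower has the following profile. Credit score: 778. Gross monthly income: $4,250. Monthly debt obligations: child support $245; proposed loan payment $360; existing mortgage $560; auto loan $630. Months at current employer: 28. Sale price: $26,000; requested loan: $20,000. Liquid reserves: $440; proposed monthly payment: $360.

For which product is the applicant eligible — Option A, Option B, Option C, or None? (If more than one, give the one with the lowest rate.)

Total debts = (245 + 360 + 560 + 630) = 1,795; DTI = 1,795/4,250 = 42.2%.
LTV = 20,000/26,000 = 76.9%.
Reserves = 440/360 = 1.2 months.
Option A: score 778 ≥ 680; DTI 42.2% > 40%; LTV 76.9% ≤ 85%; employment 28 ≥ 18 mo; reserves 1.2 < 2 mo → does not qualify.
Option B: score 778 ≥ 700; DTI 42.2% > 40%; LTV 76.9% ≤ 90%; employment 28 ≥ 12 mo; reserves 1.2 < 6 mo → does not qualify.
Option C: score 778 ≥ 620; DTI 42.2% > 40%; employment 28 ≥ 12 mo; reserves 1.2 < 2 mo → does not qualify.

None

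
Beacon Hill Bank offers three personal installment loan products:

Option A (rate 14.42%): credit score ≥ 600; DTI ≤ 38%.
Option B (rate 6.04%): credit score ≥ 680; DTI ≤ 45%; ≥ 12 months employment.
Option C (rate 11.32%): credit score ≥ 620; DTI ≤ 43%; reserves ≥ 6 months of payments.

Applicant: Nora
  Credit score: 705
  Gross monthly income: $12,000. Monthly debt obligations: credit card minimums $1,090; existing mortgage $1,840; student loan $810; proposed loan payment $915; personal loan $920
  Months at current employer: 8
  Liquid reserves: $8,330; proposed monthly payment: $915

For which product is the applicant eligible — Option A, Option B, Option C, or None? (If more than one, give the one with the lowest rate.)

Total debts = (1,090 + 1,840 + 810 + 915 + 920) = 5,575; DTI = 5,575/12,000 = 46.5%.
Reserves = 8,330/915 = 9.1 months.
Option A: score 705 ≥ 600; DTI 46.5% > 38% → does not qualify.
Option B: score 705 ≥ 680; DTI 46.5% > 45%; employment 8 < 12 mo → does not qualify.
Option C: score 705 ≥ 620; DTI 46.5% > 43%; reserves 9.1 ≥ 6 mo → does not qualify.

None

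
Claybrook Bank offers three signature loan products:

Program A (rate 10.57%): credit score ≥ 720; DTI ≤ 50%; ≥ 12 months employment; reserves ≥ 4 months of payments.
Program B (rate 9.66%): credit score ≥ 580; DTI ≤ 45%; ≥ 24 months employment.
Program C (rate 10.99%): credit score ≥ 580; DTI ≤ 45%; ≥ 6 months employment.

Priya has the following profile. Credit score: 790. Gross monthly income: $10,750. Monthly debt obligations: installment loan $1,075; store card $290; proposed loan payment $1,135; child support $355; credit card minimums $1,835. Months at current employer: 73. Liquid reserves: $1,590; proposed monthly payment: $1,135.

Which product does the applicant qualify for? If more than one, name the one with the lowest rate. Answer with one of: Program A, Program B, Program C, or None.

Total debts = (1,075 + 290 + 1,135 + 355 + 1,835) = 4,690; DTI = 4,690/10,750 = 43.6%.
Reserves = 1,590/1,135 = 1.4 months.
Program A: score 790 ≥ 720; DTI 43.6% ≤ 50%; employment 73 ≥ 12 mo; reserves 1.4 < 4 mo → does not qualify.
Program B: score 790 ≥ 580; DTI 43.6% ≤ 45%; employment 73 ≥ 24 mo → qualifies.
Program C: score 790 ≥ 580; DTI 43.6% ≤ 45%; employment 73 ≥ 6 mo → qualifies.
Qualifying: Program B, Program C. Lowest rate is 9.66% → Program B.

Program B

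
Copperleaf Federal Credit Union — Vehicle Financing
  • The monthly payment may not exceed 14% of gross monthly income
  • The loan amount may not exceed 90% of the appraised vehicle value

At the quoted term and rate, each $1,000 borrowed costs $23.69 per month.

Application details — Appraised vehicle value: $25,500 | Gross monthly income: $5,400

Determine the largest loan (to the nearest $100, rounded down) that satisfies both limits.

Payment cap: 14% × $5,400 = $756/month.
At $23.69 per $1,000, that supports 756/23.69 × 1,000 ≈ $31,912 → $31,900.
LTV cap: 90% × $25,500 = $22,950 → $22,900.
Binding constraint: loan-to-value.

$22,900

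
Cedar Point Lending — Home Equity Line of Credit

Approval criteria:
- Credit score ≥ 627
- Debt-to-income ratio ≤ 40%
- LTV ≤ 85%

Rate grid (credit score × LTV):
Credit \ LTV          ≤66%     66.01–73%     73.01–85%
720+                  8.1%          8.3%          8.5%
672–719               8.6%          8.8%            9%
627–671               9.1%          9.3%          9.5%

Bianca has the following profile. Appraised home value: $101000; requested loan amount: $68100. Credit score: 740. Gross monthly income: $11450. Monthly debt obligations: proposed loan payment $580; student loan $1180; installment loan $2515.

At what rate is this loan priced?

Credit score 740 ≥ 627; Total monthly debts = (580 + 1,180 + 2,515) = 4,275. Debt-to-income = 4,275/11,450 = 37.3% — meets 40% limit
LTV: 68,100 ÷ 101,000 = 67.4%, within 85% cap
Score 740 is in the 720+ band; LTV 67.4% is in the 66.01–73% band → 8.3%.

8.3%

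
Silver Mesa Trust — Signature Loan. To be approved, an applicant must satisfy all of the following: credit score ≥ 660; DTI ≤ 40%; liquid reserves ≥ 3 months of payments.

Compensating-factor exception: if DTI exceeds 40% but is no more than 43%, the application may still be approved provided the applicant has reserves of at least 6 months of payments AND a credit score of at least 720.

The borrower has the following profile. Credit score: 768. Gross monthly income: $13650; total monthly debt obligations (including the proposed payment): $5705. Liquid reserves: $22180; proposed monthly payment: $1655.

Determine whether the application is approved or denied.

Approved

Credit score 768 ≥ 660 (meets base)
DTI: 5,705 ÷ 13,650 = 41.8%, over the 40% base limit.
Reserves: 22,180 ÷ 1,655 = 13.4 months (meets 3-month minimum)
41.8% falls in the override range (40%–43%), so the compensating-factor test applies.
Reserves 13.4 ≥ 6 months; credit score 768 ≥ 720.
Both override conditions satisfied; DTI exception granted.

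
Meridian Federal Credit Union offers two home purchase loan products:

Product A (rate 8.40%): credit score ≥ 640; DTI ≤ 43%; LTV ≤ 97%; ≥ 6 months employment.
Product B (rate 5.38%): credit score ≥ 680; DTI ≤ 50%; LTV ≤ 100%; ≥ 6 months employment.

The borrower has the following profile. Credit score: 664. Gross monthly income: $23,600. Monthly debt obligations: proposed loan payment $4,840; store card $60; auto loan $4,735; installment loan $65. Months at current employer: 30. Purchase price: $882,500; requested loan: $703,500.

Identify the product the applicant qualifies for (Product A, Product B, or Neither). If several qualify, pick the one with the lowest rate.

Product A

Total debts = (4,840 + 60 + 4,735 + 65) = 9,700; DTI = 9,700/23,600 = 41.1%.
LTV = 703,500/882,500 = 79.7%.
Product A: score 664 ≥ 640; DTI 41.1% ≤ 43%; LTV 79.7% ≤ 97%; employment 30 ≥ 6 mo → qualifies.
Product B: score 664 < 680; DTI 41.1% ≤ 50%; LTV 79.7% ≤ 100%; employment 30 ≥ 6 mo → does not qualify.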